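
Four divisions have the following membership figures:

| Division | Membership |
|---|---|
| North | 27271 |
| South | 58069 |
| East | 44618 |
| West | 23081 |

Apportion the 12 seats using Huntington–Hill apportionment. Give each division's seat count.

With divisor 12932: modified quotas North 2.109, South 4.490, East 3.450, West 1.785.
Geometric-mean thresholds: North √(2·3)=2.449, South √(4·5)=4.472, East √(3·4)=3.464, West √(1·2)=1.414.
Each quota rounded against its threshold gives North 2, South 5, East 3, West 2 (total 12).

North=2; South=5; East=3; West=2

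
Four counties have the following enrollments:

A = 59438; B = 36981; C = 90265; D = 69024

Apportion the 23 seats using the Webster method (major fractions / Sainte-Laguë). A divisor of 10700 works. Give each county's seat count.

A 6; B 3; C 8; D 6

With modified divisor 10700: modified quotas A 5.555, B 3.456, C 8.436, D 6.451.
Rounding to the nearest integer: A 6, B 3, C 8, D 6 (total 23).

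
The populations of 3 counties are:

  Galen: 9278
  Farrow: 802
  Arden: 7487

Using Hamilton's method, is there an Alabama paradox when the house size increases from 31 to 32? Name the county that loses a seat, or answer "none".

Farrow

At 31 seats: Galen 16, Farrow 2, Arden 13.
At 32 seats: Galen 17, Farrow 1, Arden 14.
Farrow drops from 2 to 1.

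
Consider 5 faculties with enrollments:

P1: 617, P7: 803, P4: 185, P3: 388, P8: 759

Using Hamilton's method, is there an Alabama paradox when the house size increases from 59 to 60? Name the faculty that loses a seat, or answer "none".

P3

At 59 seats: P1 13, P7 17, P4 4, P3 9, P8 16.
At 60 seats: P1 13, P7 18, P4 4, P3 8, P8 17.
P3 drops from 9 to 8.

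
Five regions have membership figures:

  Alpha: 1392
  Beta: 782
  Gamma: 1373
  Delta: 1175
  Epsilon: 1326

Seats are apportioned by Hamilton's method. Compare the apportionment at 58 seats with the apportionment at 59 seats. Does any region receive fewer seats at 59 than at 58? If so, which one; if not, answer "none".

At 58 seats: Alpha 13, Beta 8, Gamma 13, Delta 11, Epsilon 13.
At 59 seats: Alpha 14, Beta 8, Gamma 13, Delta 11, Epsilon 13.
No region's allocation decreased.

none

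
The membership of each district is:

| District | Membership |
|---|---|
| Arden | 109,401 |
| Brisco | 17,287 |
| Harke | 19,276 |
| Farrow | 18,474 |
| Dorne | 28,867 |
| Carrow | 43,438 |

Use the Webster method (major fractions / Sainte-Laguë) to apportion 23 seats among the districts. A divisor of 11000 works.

With modified divisor 11000: modified quotas Arden 9.946, Brisco 1.572, Harke 1.752, Farrow 1.679, Dorne 2.624, Carrow 3.949.
Rounding to the nearest integer: Arden 10, Brisco 2, Harke 2, Farrow 2, Dorne 3, Carrow 4 (total 23).

Arden 10, Brisco 2, Harke 2, Farrow 2, Dorne 3, Carrow 4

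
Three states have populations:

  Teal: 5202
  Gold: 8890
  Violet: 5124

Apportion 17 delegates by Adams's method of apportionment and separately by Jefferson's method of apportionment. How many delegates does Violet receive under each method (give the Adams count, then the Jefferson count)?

5 and 4

Adams: Teal 5, Gold 7, Violet 5.
Jefferson: Teal 5, Gold 8, Violet 4.
Violet gets 5 under Adams and 4 under Jefferson.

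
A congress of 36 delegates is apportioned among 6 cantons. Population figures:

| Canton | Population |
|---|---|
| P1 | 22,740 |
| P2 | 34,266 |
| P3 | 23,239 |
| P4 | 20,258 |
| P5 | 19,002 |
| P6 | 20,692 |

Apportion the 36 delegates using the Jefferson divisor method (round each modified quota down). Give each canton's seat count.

Standard divisor 140197/36 ≈ 3894.361; standard quotas: P1 5.839, P2 8.799, P3 5.967, P4 5.202, P5 4.879, P6 5.313.
Rounding down gives 5, 8, 5, 5, 4, 5 = 32 seats, so the divisor must be adjusted.
With modified divisor 3600: modified quotas P1 6.317, P2 9.518, P3 6.455, P4 5.627, P5 5.278, P6 5.748.
Rounding down: P1 6, P2 9, P3 6, P4 5, P5 5, P6 5 (total 36).

P1 6, P2 9, P3 6, P4 5, P5 5, P6 5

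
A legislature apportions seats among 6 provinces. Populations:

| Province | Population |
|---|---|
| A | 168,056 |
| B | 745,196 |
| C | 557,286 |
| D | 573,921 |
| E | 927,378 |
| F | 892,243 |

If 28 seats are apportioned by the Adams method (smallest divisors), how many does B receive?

Standard divisor 3864080/28 ≈ 138002.857; standard quotas: A 1.218, B 5.400, C 4.038, D 4.159, E 6.720, F 6.465.
Rounding up gives 2, 6, 5, 5, 7, 7 = 32 seats, so the divisor must be adjusted.
With modified divisor 151800: modified quotas A 1.107, B 4.909, C 3.671, D 3.781, E 6.109, F 5.878.
Rounding up: A 2, B 5, C 4, D 4, E 7, F 6 (total 28).
B receives 5.

5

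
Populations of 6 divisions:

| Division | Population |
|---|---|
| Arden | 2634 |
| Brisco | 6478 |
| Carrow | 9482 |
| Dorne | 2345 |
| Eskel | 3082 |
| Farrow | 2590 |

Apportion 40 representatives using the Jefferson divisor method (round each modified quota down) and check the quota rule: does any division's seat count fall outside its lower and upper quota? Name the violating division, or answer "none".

Standard quotas: Arden 3.959, Brisco 9.737, Carrow 14.253, Dorne 3.525, Eskel 4.633, Farrow 3.893.
Jefferson allocation: Arden 4, Brisco 10, Carrow 15, Dorne 3, Eskel 4, Farrow 4.
Every allocation lies between the lower and upper quota.

none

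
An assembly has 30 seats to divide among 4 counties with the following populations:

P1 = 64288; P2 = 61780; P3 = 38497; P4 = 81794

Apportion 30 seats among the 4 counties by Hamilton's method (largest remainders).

P1 8, P2 7, P3 5, P4 10

The standard divisor is 246359/30 ≈ 8211.967.
Standard quotas: P1 7.8286, P2 7.5232, P3 4.6879, P4 9.9603.
Lower quotas: P1 7, P2 7, P3 4, P4 9 (sum 27, leaving 3 seats).
Remainders in descending order: P4 0.9603, P1 0.8286, P3 0.6879, P2 0.5232.
Largest remainders: P4, P1, P3 receive the extra seats.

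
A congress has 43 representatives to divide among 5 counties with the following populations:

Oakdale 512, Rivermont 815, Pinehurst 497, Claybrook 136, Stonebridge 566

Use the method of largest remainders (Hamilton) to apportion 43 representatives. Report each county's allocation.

Oakdale 9; Rivermont 14; Pinehurst 8; Claybrook 2; Stonebridge 10

The standard divisor is 2526/43 ≈ 58.744.
Standard quotas: Oakdale 8.716, Rivermont 13.874, Pinehurst 8.460, Claybrook 2.315, Stonebridge 9.635.
Lower quotas: Oakdale 8, Rivermont 13, Pinehurst 8, Claybrook 2, Stonebridge 9 (sum 40, leaving 3 seats).
Remainders in descending order: Rivermont 0.874, Oakdale 0.716, Stonebridge 0.635, Pinehurst 0.460, Claybrook 0.315.
The surplus seats go to Rivermont, Oakdale, Stonebridge.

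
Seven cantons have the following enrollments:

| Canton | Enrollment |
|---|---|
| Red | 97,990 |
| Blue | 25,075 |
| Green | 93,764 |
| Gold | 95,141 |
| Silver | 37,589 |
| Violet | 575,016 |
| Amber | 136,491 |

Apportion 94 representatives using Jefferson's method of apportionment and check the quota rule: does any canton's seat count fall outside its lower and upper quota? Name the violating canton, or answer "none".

Standard quotas: Red 8.681, Blue 2.221, Green 8.307, Gold 8.429, Silver 3.330, Violet 50.941, Amber 12.092.
Jefferson allocation: Red 9, Blue 2, Green 8, Gold 8, Silver 3, Violet 52, Amber 12.
Violet has quota 50.941 (lower 50, upper 51) but receives 52 — outside the quota interval.

Violet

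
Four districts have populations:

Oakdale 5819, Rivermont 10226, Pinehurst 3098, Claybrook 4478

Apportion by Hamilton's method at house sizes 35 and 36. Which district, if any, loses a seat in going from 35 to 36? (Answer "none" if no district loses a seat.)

none

At 35 seats: Oakdale 9, Rivermont 15, Pinehurst 4, Claybrook 7.
At 36 seats: Oakdale 9, Rivermont 15, Pinehurst 5, Claybrook 7.
No district's allocation decreased.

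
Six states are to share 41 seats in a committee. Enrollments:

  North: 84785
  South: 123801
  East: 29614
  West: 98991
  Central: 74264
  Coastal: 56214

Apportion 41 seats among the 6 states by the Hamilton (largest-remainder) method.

The standard divisor is 467669/41 ≈ 11406.561.
Standard quotas: North 7.4330, South 10.8535, East 2.5962, West 8.6784, Central 6.5106, Coastal 4.9282.
Lower quotas: North 7, South 10, East 2, West 8, Central 6, Coastal 4 (sum 37, leaving 4 seats).
Remainders in descending order: Coastal 0.9282, South 0.8535, West 0.6784, East 0.5962, Central 0.5106, North 0.4330.
The surplus seats go to Coastal, South, West, East.

North 7, South 11, East 3, West 9, Central 6, Coastal 5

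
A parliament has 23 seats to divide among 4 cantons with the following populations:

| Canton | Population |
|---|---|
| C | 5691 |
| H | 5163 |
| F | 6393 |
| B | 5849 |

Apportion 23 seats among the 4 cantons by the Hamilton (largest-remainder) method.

C 6, H 5, F 6, B 6

Standard divisor: 23096 ÷ 23 ≈ 1004.174.
Standard quotas: C 5.6673, H 5.1415, F 6.3664, B 5.8247.
Lower quotas: C 5, H 5, F 6, B 5 (sum 21, leaving 2 seats).
Remainders in descending order: B 0.8247, C 0.6673, F 0.3664, H 0.1415.
The surplus seats go to B, C.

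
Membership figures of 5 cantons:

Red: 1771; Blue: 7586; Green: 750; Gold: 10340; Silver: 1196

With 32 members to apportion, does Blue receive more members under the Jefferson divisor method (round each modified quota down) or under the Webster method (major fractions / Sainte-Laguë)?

Jefferson

Jefferson: Red 2, Blue 12, Green 1, Gold 16, Silver 1.
Webster: Red 3, Blue 11, Green 1, Gold 15, Silver 2.
Blue gets 12 under Jefferson and 11 under Webster.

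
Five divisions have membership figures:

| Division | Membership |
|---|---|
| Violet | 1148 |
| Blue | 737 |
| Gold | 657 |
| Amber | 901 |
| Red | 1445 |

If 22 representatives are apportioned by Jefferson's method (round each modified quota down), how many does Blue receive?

3

Standard divisor 4888/22 ≈ 222.182; standard quotas: Violet 5.167, Blue 3.317, Gold 2.957, Amber 4.055, Red 6.504.
Rounding down gives 5, 3, 2, 4, 6 = 20 seats, so the divisor must be adjusted.
With modified divisor 200: modified quotas Violet 5.740, Blue 3.685, Gold 3.285, Amber 4.505, Red 7.225.
Rounding down: Violet 5, Blue 3, Gold 3, Amber 4, Red 7 (total 22).
Blue receives 3.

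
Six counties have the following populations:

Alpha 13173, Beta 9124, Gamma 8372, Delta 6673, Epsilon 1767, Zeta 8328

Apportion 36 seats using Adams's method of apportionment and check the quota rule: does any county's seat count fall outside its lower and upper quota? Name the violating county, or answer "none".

none

Standard quotas: Alpha 9.997, Beta 6.924, Gamma 6.354, Delta 5.064, Epsilon 1.341, Zeta 6.320.
Adams allocation: Alpha 10, Beta 7, Gamma 6, Delta 5, Epsilon 2, Zeta 6.
Every allocation lies between the lower and upper quota.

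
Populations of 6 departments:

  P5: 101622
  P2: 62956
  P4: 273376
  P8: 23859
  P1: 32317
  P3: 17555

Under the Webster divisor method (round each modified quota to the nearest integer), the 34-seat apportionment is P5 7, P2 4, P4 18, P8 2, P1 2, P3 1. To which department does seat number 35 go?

P4

Priority for the next seat is population ÷ (current seats + 0.5).
Priorities: P5 13549.600, P2 13990.222, P4 14777.081, P8 9543.600, P1 12926.800, P3 11703.333.
Highest priority: P4.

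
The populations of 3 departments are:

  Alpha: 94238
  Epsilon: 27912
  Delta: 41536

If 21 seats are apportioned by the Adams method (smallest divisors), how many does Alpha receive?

Standard divisor 163686/21 ≈ 7794.571; standard quotas: Alpha 12.090, Epsilon 3.581, Delta 5.329.
Rounding up gives 13, 4, 6 = 23 seats, so the divisor must be adjusted.
With modified divisor 8400: modified quotas Alpha 11.219, Epsilon 3.323, Delta 4.945.
Rounding up: Alpha 12, Epsilon 4, Delta 5 (total 21).
Alpha receives 12.

12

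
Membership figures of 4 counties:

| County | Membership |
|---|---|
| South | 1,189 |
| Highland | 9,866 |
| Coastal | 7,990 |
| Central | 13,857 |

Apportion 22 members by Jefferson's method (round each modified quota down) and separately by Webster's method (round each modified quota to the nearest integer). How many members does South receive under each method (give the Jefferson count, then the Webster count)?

0 and 1

Jefferson: South 0, Highland 7, Coastal 5, Central 10.
Webster: South 1, Highland 7, Coastal 5, Central 9.
South gets 0 under Jefferson and 1 under Webster.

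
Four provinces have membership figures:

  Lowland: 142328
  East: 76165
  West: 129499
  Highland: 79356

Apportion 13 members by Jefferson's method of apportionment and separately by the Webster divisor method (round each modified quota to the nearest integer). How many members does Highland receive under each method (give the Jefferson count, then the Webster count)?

Jefferson: Lowland 5, East 2, West 4, Highland 2.
Webster: Lowland 4, East 2, West 4, Highland 3.
Highland gets 2 under Jefferson and 3 under Webster.

2 and 3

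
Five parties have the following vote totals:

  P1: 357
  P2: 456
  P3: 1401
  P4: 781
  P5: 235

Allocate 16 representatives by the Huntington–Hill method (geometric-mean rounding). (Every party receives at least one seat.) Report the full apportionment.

With divisor 202: modified quotas P1 1.767, P2 2.257, P3 6.936, P4 3.866, P5 1.163.
Geometric-mean thresholds: P1 √(1·2)=1.414, P2 √(2·3)=2.449, P3 √(6·7)=6.481, P4 √(3·4)=3.464, P5 √(1·2)=1.414.
Each quota rounded against its threshold gives P1 2, P2 2, P3 7, P4 4, P5 1 (total 16).

P1: 2; P2: 2; P3: 7; P4: 4; P5: 1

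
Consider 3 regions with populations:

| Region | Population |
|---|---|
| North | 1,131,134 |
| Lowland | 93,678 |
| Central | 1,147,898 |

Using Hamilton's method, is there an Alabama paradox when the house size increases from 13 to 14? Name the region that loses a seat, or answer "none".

At 13 seats: North 6, Lowland 1, Central 6.
At 14 seats: North 7, Lowland 0, Central 7.
Lowland drops from 1 to 0.

Lowland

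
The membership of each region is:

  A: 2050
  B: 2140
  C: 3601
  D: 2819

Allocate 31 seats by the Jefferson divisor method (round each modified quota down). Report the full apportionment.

A: 6, B: 6, C: 11, D: 8

Standard divisor 10610/31 ≈ 342.258; standard quotas: A 5.990, B 6.253, C 10.521, D 8.236.
Rounding down gives 5, 6, 10, 8 = 29 seats, so the divisor must be adjusted.
With modified divisor 320: modified quotas A 6.406, B 6.688, C 11.253, D 8.809.
Rounding down: A 6, B 6, C 11, D 8 (total 31).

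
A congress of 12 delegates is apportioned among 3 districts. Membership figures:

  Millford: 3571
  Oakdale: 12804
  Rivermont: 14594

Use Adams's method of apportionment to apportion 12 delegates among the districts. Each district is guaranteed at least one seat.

Standard divisor 30969/12 ≈ 2580.75; standard quotas: Millford 1.384, Oakdale 4.961, Rivermont 5.655.
Rounding up gives 2, 5, 6 = 13 seats, so the divisor must be adjusted.
With modified divisor 3100: modified quotas Millford 1.152, Oakdale 4.130, Rivermont 4.708.
Rounding up: Millford 2, Oakdale 5, Rivermont 5 (total 12).

Millford=2; Oakdale=5; Rivermont=5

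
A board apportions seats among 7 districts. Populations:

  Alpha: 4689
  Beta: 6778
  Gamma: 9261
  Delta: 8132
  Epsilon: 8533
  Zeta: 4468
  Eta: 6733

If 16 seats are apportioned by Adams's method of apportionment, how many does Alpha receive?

Standard divisor 48594/16 ≈ 3037.125; standard quotas: Alpha 1.544, Beta 2.232, Gamma 3.049, Delta 2.678, Epsilon 2.810, Zeta 1.471, Eta 2.217.
Rounding up gives 2, 3, 4, 3, 3, 2, 3 = 20 seats, so the divisor must be adjusted.
With modified divisor 4200: modified quotas Alpha 1.116, Beta 1.614, Gamma 2.205, Delta 1.936, Epsilon 2.032, Zeta 1.064, Eta 1.603.
Rounding up: Alpha 2, Beta 2, Gamma 3, Delta 2, Epsilon 3, Zeta 2, Eta 2 (total 16).
Alpha receives 2.

2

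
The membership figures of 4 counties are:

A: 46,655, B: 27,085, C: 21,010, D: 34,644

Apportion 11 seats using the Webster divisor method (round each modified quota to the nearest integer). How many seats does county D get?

Standard divisor 129394/11 ≈ 11763.091; standard quotas: A 3.966, B 2.303, C 1.786, D 2.945.
Rounding to the nearest integer gives A 4, B 2, C 2, D 3 — total 11, matching the house size, so no adjustment is needed.
D receives 3.

3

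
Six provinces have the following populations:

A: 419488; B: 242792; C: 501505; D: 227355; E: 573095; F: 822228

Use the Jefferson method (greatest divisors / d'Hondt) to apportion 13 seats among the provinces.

A=2, B=1, C=2, D=1, E=3, F=4

Standard divisor 2786463/13 ≈ 214343.308; standard quotas: A 1.957, B 1.133, C 2.340, D 1.061, E 2.674, F 3.836.
Rounding down gives 1, 1, 2, 1, 2, 3 = 10 seats, so the divisor must be adjusted.
With modified divisor 179100: modified quotas A 2.342, B 1.356, C 2.800, D 1.269, E 3.200, F 4.591.
Rounding down: A 2, B 1, C 2, D 1, E 3, F 4 (total 13).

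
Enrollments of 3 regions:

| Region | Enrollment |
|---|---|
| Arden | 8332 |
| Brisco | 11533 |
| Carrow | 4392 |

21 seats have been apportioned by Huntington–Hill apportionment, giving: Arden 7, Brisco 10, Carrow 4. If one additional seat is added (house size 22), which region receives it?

Priority for the next seat is population ÷ (√(s·(s+1))).
Priorities: Arden 1113.410, Brisco 1099.628, Carrow 982.081.
Highest priority: Arden.

Arden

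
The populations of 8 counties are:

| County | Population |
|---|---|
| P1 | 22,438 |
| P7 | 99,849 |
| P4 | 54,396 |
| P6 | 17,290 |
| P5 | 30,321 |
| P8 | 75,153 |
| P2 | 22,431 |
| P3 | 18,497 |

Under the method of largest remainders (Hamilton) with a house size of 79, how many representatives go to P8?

Standard divisor: 340375 ÷ 79 ≈ 4308.544.
Standard quotas: P1 5.2078, P7 23.1746, P4 12.6251, P6 4.0130, P5 7.0374, P8 17.4428, P2 5.2062, P3 4.2931.
Lower quotas: P1 5, P7 23, P4 12, P6 4, P5 7, P8 17, P2 5, P3 4 (sum 77, leaving 2 seats).
Remainders in descending order: P4 0.6251, P8 0.4428, P3 0.2931, P1 0.2078, P2 0.2062, P7 0.1746, P5 0.0374, P6 0.0130.
Largest remainders: P4, P8 receive the extra seats.
P8 receives 18.

18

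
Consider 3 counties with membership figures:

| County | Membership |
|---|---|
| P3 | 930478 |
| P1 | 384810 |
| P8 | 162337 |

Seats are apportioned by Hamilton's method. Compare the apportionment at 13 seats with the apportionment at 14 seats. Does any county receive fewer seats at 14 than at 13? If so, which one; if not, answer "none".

P8

At 13 seats: P3 8, P1 3, P8 2.
At 14 seats: P3 9, P1 4, P8 1.
P8 drops from 2 to 1.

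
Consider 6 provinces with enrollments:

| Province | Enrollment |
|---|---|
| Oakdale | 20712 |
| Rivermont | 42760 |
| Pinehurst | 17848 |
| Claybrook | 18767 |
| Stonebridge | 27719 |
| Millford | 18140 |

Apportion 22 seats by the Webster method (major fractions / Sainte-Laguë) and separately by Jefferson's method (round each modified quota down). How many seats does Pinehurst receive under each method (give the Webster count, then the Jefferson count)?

Webster: Oakdale 3, Rivermont 6, Pinehurst 3, Claybrook 3, Stonebridge 4, Millford 3.
Jefferson: Oakdale 3, Rivermont 7, Pinehurst 2, Claybrook 3, Stonebridge 4, Millford 3.
Pinehurst gets 3 under Webster and 2 under Jefferson.

3 and 2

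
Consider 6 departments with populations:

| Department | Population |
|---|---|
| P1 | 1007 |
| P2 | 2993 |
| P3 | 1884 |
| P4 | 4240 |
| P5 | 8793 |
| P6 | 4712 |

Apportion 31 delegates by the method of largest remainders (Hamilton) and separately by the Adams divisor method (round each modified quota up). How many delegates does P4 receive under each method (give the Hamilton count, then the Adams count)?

6 and 5

Hamilton: P1 1, P2 4, P3 2, P4 6, P5 12, P6 6.
Adams: P1 2, P2 4, P3 3, P4 5, P5 11, P6 6.
P4 gets 6 under Hamilton and 5 under Adams.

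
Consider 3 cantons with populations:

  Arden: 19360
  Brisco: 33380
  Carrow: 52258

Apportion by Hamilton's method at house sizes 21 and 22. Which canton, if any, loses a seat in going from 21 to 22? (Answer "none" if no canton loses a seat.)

none

At 21 seats: Arden 4, Brisco 7, Carrow 10.
At 22 seats: Arden 4, Brisco 7, Carrow 11.
No canton's allocation decreased.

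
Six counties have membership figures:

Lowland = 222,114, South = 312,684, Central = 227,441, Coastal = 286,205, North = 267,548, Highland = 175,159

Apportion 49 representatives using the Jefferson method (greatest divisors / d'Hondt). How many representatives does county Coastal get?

10

Standard divisor 1491151/49 ≈ 30431.653; standard quotas: Lowland 7.299, South 10.275, Central 7.474, Coastal 9.405, North 8.792, Highland 5.756.
Rounding down gives 7, 10, 7, 9, 8, 5 = 46 seats, so the divisor must be adjusted.
With modified divisor 28530: modified quotas Lowland 7.785, South 10.960, Central 7.972, Coastal 10.032, North 9.378, Highland 6.139.
Rounding down: Lowland 7, South 10, Central 7, Coastal 10, North 9, Highland 6 (total 49).
Coastal receives 10.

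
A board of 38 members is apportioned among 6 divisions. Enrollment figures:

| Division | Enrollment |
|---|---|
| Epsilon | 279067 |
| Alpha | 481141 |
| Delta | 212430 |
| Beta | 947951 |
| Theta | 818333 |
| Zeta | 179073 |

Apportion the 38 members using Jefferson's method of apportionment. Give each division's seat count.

Epsilon 3; Alpha 6; Delta 3; Beta 13; Theta 11; Zeta 2

Standard divisor 2917995/38 ≈ 76789.342; standard quotas: Epsilon 3.634, Alpha 6.266, Delta 2.766, Beta 12.345, Theta 10.657, Zeta 2.332.
Rounding down gives 3, 6, 2, 12, 10, 2 = 35 seats, so the divisor must be adjusted.
With modified divisor 70300: modified quotas Epsilon 3.970, Alpha 6.844, Delta 3.022, Beta 13.484, Theta 11.641, Zeta 2.547.
Rounding down: Epsilon 3, Alpha 6, Delta 3, Beta 13, Theta 11, Zeta 2 (total 38).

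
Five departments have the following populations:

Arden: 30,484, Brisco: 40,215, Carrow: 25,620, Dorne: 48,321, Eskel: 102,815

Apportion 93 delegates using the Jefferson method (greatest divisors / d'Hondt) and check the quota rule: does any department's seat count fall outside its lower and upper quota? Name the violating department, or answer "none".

Eskel

Standard quotas: Arden 11.457, Brisco 15.114, Carrow 9.629, Dorne 18.160, Eskel 38.641.
Jefferson allocation: Arden 11, Brisco 15, Carrow 9, Dorne 18, Eskel 40.
Eskel has quota 38.641 (lower 38, upper 39) but receives 40 — outside the quota interval.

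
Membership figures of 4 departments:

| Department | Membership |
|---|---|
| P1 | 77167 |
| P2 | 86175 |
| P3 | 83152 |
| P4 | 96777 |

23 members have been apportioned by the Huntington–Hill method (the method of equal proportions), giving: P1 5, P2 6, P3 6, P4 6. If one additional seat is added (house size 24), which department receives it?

P4

Priority for the next seat is population ÷ (√(s·(s+1))).
Priorities: P1 14088.702, P2 13297.091, P3 12830.632, P4 14933.015.
Highest priority: P4.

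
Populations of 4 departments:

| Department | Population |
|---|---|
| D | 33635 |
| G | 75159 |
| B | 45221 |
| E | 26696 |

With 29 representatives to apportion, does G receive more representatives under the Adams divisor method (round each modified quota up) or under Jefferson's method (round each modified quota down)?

Jefferson

Adams: D 6, G 12, B 7, E 4.
Jefferson: D 5, G 13, B 7, E 4.
G gets 12 under Adams and 13 under Jefferson.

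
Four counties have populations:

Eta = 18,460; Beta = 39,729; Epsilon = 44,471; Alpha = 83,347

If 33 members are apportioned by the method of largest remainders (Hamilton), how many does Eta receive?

The standard divisor is 186007/33 ≈ 5636.576.
Standard quotas: Eta 3.2750, Beta 7.0484, Epsilon 7.8897, Alpha 14.7868.
Lower quotas: Eta 3, Beta 7, Epsilon 7, Alpha 14 (sum 31, leaving 2 seats).
Remainders in descending order: Epsilon 0.8897, Alpha 0.7868, Eta 0.2750, Beta 0.0484.
The surplus seats go to Epsilon, Alpha.
Eta receives 3.

3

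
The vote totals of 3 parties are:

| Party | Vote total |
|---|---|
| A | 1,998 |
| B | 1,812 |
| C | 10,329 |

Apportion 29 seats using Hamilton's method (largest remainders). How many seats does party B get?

Standard divisor: 14139 ÷ 29 ≈ 487.552.
Standard quotas: A 4.0980, B 3.7165, C 21.1854.
Lower quotas: A 4, B 3, C 21 (sum 28, leaving 1 seat).
Remainders in descending order: B 0.7165, C 0.1854, A 0.0980.
The surplus seat goes to B.
B receives 4.

4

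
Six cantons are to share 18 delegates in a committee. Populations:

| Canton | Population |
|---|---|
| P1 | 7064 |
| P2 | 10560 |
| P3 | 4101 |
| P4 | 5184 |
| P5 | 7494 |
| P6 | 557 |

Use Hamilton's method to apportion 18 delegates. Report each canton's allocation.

P1 4; P2 5; P3 2; P4 3; P5 4; P6 0

Standard divisor: 34960 ÷ 18 ≈ 1942.222.
Standard quotas: P1 3.6371, P2 5.4371, P3 2.1115, P4 2.6691, P5 3.8585, P6 0.2868.
Lower quotas: P1 3, P2 5, P3 2, P4 2, P5 3, P6 0 (sum 15, leaving 3 seats).
Remainders in descending order: P5 0.8585, P4 0.6691, P1 0.6371, P2 0.4371, P6 0.2868, P3 0.1115.
Largest remainders: P5, P4, P1 receive the extra seats.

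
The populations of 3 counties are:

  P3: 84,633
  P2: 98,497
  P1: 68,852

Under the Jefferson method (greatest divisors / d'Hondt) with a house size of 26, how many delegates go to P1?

Standard divisor 251982/26 ≈ 9691.615; standard quotas: P3 8.733, P2 10.163, P1 7.104.
Rounding down gives 8, 10, 7 = 25 seats, so the divisor must be adjusted.
With modified divisor 9200: modified quotas P3 9.199, P2 10.706, P1 7.484.
Rounding down: P3 9, P2 10, P1 7 (total 26).
P1 receives 7.

7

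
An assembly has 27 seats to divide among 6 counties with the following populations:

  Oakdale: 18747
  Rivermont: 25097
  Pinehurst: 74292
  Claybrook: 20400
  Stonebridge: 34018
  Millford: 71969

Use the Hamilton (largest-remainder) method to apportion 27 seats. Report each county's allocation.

Oakdale 2, Rivermont 3, Pinehurst 8, Claybrook 2, Stonebridge 4, Millford 8

Total 244523; standard divisor 244523/27 ≈ 9056.407.
Standard quotas: Oakdale 2.0700, Rivermont 2.7712, Pinehurst 8.2033, Claybrook 2.2525, Stonebridge 3.7562, Millford 7.9467.
Lower quotas: Oakdale 2, Rivermont 2, Pinehurst 8, Claybrook 2, Stonebridge 3, Millford 7 (sum 24, leaving 3 seats).
Remainders in descending order: Millford 0.9467, Rivermont 0.7712, Stonebridge 0.7562, Claybrook 0.2525, Pinehurst 0.2033, Oakdale 0.0700.
The surplus seats go to Millford, Rivermont, Stonebridge.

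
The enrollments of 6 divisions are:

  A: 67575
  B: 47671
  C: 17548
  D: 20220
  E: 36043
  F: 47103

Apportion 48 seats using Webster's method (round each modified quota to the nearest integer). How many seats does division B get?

Standard divisor 236160/48 ≈ 4920; standard quotas: A 13.735, B 9.689, C 3.567, D 4.110, E 7.326, F 9.574.
Rounding to the nearest integer gives 14, 10, 4, 4, 7, 10 = 49 seats, so the divisor must be adjusted.
With modified divisor 4980: modified quotas A 13.569, B 9.572, C 3.524, D 4.060, E 7.238, F 9.458.
Rounding to the nearest integer: A 14, B 10, C 4, D 4, E 7, F 9 (total 48).
B receives 10.

10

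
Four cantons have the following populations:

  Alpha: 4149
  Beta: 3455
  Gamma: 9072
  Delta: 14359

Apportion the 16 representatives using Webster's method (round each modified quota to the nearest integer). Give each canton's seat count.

Standard divisor 31035/16 ≈ 1939.688; standard quotas: Alpha 2.139, Beta 1.781, Gamma 4.677, Delta 7.403.
Rounding to the nearest integer gives Alpha 2, Beta 2, Gamma 5, Delta 7 — total 16, matching the house size, so no adjustment is needed.

Alpha 2; Beta 2; Gamma 5; Delta 7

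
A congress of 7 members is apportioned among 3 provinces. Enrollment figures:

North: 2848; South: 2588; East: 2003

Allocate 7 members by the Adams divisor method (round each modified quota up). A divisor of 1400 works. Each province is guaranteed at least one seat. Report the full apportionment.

North: 3, South: 2, East: 2

With modified divisor 1400: modified quotas North 2.034, South 1.849, East 1.431.
Rounding up: North 3, South 2, East 2 (total 7).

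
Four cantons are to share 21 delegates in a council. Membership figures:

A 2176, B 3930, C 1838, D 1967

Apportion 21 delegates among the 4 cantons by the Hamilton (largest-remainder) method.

Total 9911; standard divisor 9911/21 ≈ 471.952.
Standard quotas: A 4.611, B 8.327, C 3.894, D 4.168.
Lower quotas: A 4, B 8, C 3, D 4 (sum 19, leaving 2 seats).
Remainders in descending order: C 0.894, A 0.611, B 0.327, D 0.168.
Largest remainders: C, A receive the extra seats.

A 5; B 8; C 4; D 4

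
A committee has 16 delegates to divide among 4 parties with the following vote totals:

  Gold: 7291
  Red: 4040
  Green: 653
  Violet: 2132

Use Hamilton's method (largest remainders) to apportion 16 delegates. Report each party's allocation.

Standard divisor: 14116 ÷ 16 ≈ 882.25.
Standard quotas: Gold 8.2641, Red 4.5792, Green 0.7402, Violet 2.4165.
Lower quotas: Gold 8, Red 4, Green 0, Violet 2 (sum 14, leaving 2 seats).
Remainders in descending order: Green 0.7402, Red 0.5792, Violet 0.4165, Gold 0.2641.
Largest remainders: Green, Red receive the extra seats.

Gold: 8, Red: 5, Green: 1, Violet: 2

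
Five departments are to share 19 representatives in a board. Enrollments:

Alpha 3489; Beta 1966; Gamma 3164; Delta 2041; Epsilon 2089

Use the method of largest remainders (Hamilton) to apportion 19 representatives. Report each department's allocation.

Alpha=5, Beta=3, Gamma=5, Delta=3, Epsilon=3

The standard divisor is 12749/19 = 671.
Standard quotas: Alpha 5.200, Beta 2.930, Gamma 4.715, Delta 3.042, Epsilon 3.113.
Lower quotas: Alpha 5, Beta 2, Gamma 4, Delta 3, Epsilon 3 (sum 17, leaving 2 seats).
Remainders in descending order: Beta 0.930, Gamma 0.715, Alpha 0.200, Epsilon 0.113, Delta 0.042.
Largest remainders: Beta, Gamma receive the extra seats.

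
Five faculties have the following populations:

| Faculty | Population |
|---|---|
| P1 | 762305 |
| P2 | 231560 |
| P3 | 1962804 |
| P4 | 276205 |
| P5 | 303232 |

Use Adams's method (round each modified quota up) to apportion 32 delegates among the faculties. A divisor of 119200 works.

P1 7; P2 2; P3 17; P4 3; P5 3

With modified divisor 119200: modified quotas P1 6.395, P2 1.943, P3 16.466, P4 2.317, P5 2.544.
Rounding up: P1 7, P2 2, P3 17, P4 3, P5 3 (total 32).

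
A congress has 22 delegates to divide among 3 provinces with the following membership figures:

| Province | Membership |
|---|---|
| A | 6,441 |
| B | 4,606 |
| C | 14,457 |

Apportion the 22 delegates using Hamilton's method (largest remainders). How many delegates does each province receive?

A 6, B 4, C 12

Total 25504; standard divisor 25504/22 ≈ 1159.273.
Standard quotas: A 5.5561, B 3.9732, C 12.4707.
Lower quotas: A 5, B 3, C 12 (sum 20, leaving 2 seats).
Remainders in descending order: B 0.9732, A 0.5561, C 0.4707.
Largest remainders: B, A receive the extra seats.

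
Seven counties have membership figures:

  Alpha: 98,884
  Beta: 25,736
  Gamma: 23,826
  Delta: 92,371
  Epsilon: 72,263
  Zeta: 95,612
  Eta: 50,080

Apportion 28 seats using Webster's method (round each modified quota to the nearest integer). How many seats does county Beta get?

Standard divisor 458772/28 ≈ 16384.714; standard quotas: Alpha 6.035, Beta 1.571, Gamma 1.454, Delta 5.638, Epsilon 4.410, Zeta 5.835, Eta 3.057.
Rounding to the nearest integer gives Alpha 6, Beta 2, Gamma 1, Delta 6, Epsilon 4, Zeta 6, Eta 3 — total 28, matching the house size, so no adjustment is needed.
Beta receives 2.

2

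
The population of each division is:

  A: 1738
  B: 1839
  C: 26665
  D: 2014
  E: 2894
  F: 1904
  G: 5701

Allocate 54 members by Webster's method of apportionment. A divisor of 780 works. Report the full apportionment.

A: 2; B: 2; C: 34; D: 3; E: 4; F: 2; G: 7

With modified divisor 780: modified quotas A 2.228, B 2.358, C 34.186, D 2.582, E 3.710, F 2.441, G 7.309.
Rounding to the nearest integer: A 2, B 2, C 34, D 3, E 4, F 2, G 7 (total 54).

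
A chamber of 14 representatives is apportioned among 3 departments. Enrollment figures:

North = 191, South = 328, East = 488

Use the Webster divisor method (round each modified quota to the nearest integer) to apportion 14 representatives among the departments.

Standard divisor 1007/14 ≈ 71.929; standard quotas: North 2.655, South 4.560, East 6.785.
Rounding to the nearest integer gives 3, 5, 7 = 15 seats, so the divisor must be adjusted.
With modified divisor 74: modified quotas North 2.581, South 4.432, East 6.595.
Rounding to the nearest integer: North 3, South 4, East 7 (total 14).

North 3; South 4; East 7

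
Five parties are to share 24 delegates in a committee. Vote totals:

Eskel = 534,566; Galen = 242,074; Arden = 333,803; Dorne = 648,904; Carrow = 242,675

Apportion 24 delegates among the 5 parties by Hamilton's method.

Eskel=6, Galen=3, Arden=4, Dorne=8, Carrow=3

Standard divisor: 2002022 ÷ 24 ≈ 83417.583.
Standard quotas: Eskel 6.4083, Galen 2.9020, Arden 4.0016, Dorne 7.7790, Carrow 2.9092.
Lower quotas: Eskel 6, Galen 2, Arden 4, Dorne 7, Carrow 2 (sum 21, leaving 3 seats).
Remainders in descending order: Carrow 0.9092, Galen 0.9020, Dorne 0.7790, Eskel 0.4083, Arden 0.0016.
The surplus seats go to Carrow, Galen, Dorne.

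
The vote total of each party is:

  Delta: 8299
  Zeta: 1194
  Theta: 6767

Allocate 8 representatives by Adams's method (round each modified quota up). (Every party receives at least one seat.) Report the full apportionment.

Standard divisor 16260/8 ≈ 2032.5; standard quotas: Delta 4.083, Zeta 0.587, Theta 3.329.
Rounding up gives 5, 1, 4 = 10 seats, so the divisor must be adjusted.
With modified divisor 2500: modified quotas Delta 3.320, Zeta 0.478, Theta 2.707.
Rounding up: Delta 4, Zeta 1, Theta 3 (total 8).

Delta 4, Zeta 1, Theta 3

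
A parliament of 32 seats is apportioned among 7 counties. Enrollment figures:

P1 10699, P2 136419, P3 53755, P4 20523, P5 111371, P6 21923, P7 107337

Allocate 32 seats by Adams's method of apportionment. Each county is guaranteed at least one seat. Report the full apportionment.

P1=1, P2=9, P3=4, P4=2, P5=7, P6=2, P7=7

Standard divisor 462027/32 ≈ 14438.344; standard quotas: P1 0.741, P2 9.448, P3 3.723, P4 1.421, P5 7.714, P6 1.518, P7 7.434.
Rounding up gives 1, 10, 4, 2, 8, 2, 8 = 35 seats, so the divisor must be adjusted.
With modified divisor 16500: modified quotas P1 0.648, P2 8.268, P3 3.258, P4 1.244, P5 6.750, P6 1.329, P7 6.505.
Rounding up: P1 1, P2 9, P3 4, P4 2, P5 7, P6 2, P7 7 (total 32).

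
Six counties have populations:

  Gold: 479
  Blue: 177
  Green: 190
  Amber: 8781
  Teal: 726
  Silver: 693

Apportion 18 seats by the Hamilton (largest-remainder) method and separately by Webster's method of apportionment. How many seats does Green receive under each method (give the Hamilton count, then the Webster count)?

1 and 0

Hamilton: Gold 1, Blue 0, Green 1, Amber 14, Teal 1, Silver 1.
Webster: Gold 1, Blue 0, Green 0, Amber 15, Teal 1, Silver 1.
Green gets 1 under Hamilton and 0 under Webster.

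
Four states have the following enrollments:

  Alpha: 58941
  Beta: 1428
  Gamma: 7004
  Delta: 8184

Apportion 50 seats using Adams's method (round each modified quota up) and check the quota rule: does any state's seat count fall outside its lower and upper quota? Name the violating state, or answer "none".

Alpha

Standard quotas: Alpha 39.004, Beta 0.945, Gamma 4.635, Delta 5.416.
Adams allocation: Alpha 38, Beta 1, Gamma 5, Delta 6.
Alpha has quota 39.004 (lower 39, upper 40) but receives 38 — outside the quota interval.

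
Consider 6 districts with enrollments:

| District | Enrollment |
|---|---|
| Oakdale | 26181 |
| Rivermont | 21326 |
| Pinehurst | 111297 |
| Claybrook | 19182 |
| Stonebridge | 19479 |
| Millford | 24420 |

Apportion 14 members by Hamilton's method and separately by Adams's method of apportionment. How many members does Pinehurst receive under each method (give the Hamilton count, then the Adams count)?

Hamilton: Oakdale 2, Rivermont 1, Pinehurst 7, Claybrook 1, Stonebridge 1, Millford 2.
Adams: Oakdale 2, Rivermont 2, Pinehurst 6, Claybrook 1, Stonebridge 1, Millford 2.
Pinehurst gets 7 under Hamilton and 6 under Adams.

7 and 6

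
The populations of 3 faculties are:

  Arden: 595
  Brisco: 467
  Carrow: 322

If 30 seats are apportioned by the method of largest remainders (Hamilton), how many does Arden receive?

The standard divisor is 1384/30 ≈ 46.133.
Standard quotas: Arden 12.897, Brisco 10.123, Carrow 6.980.
Lower quotas: Arden 12, Brisco 10, Carrow 6 (sum 28, leaving 2 seats).
Remainders in descending order: Carrow 0.980, Arden 0.897, Brisco 0.123.
The surplus seats go to Carrow, Arden.
Arden receives 13.

13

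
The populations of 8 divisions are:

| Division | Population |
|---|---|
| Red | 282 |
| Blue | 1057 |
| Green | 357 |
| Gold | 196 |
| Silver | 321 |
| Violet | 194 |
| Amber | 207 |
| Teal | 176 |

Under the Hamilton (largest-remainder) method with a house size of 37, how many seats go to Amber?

Total 2790; standard divisor 2790/37 ≈ 75.405.
Standard quotas: Red 3.740, Blue 14.018, Green 4.734, Gold 2.599, Silver 4.257, Violet 2.573, Amber 2.745, Teal 2.334.
Lower quotas: Red 3, Blue 14, Green 4, Gold 2, Silver 4, Violet 2, Amber 2, Teal 2 (sum 33, leaving 4 seats).
Remainders in descending order: Amber 0.745, Red 0.740, Green 0.734, Gold 0.599, Violet 0.573, Teal 0.334, Silver 0.257, Blue 0.018.
Largest remainders: Amber, Red, Green, Gold receive the extra seats.
Amber receives 3.

3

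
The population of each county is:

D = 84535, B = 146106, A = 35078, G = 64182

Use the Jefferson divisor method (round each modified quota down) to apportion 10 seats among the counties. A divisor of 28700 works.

With modified divisor 28700: modified quotas D 2.945, B 5.091, A 1.222, G 2.236.
Rounding down: D 2, B 5, A 1, G 2 (total 10).

D 2, B 5, A 1, G 2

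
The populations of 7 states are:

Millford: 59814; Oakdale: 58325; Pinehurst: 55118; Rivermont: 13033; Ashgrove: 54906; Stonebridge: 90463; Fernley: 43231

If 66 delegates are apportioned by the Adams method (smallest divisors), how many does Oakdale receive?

Standard divisor 374890/66 ≈ 5680.152; standard quotas: Millford 10.530, Oakdale 10.268, Pinehurst 9.704, Rivermont 2.294, Ashgrove 9.666, Stonebridge 15.926, Fernley 7.611.
Rounding up gives 11, 11, 10, 3, 10, 16, 8 = 69 seats, so the divisor must be adjusted.
With modified divisor 6070: modified quotas Millford 9.854, Oakdale 9.609, Pinehurst 9.080, Rivermont 2.147, Ashgrove 9.045, Stonebridge 14.903, Fernley 7.122.
Rounding up: Millford 10, Oakdale 10, Pinehurst 10, Rivermont 3, Ashgrove 10, Stonebridge 15, Fernley 8 (total 66).
Oakdale receives 10.

10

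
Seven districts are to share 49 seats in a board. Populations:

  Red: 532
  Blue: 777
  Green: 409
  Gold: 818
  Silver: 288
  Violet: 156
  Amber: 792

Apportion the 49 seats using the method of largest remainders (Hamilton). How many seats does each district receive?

The standard divisor is 3772/49 ≈ 76.98.
Standard quotas: Red 6.911, Blue 10.094, Green 5.313, Gold 10.626, Silver 3.741, Violet 2.027, Amber 10.288.
Lower quotas: Red 6, Blue 10, Green 5, Gold 10, Silver 3, Violet 2, Amber 10 (sum 46, leaving 3 seats).
Remainders in descending order: Red 0.911, Silver 0.741, Gold 0.626, Green 0.313, Amber 0.288, Blue 0.094, Violet 0.027.
Largest remainders: Red, Silver, Gold receive the extra seats.

Red: 7, Blue: 10, Green: 5, Gold: 11, Silver: 4, Violet: 2, Amber: 10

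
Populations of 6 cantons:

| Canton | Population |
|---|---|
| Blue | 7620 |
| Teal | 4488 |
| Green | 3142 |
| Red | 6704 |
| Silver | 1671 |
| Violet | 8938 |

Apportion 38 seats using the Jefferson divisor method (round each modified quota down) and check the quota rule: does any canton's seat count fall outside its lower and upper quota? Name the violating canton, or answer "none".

none

Standard quotas: Blue 8.892, Teal 5.237, Green 3.667, Red 7.823, Silver 1.950, Violet 10.430.
Jefferson allocation: Blue 9, Teal 5, Green 3, Red 8, Silver 2, Violet 11.
Every allocation lies between the lower and upper quota.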